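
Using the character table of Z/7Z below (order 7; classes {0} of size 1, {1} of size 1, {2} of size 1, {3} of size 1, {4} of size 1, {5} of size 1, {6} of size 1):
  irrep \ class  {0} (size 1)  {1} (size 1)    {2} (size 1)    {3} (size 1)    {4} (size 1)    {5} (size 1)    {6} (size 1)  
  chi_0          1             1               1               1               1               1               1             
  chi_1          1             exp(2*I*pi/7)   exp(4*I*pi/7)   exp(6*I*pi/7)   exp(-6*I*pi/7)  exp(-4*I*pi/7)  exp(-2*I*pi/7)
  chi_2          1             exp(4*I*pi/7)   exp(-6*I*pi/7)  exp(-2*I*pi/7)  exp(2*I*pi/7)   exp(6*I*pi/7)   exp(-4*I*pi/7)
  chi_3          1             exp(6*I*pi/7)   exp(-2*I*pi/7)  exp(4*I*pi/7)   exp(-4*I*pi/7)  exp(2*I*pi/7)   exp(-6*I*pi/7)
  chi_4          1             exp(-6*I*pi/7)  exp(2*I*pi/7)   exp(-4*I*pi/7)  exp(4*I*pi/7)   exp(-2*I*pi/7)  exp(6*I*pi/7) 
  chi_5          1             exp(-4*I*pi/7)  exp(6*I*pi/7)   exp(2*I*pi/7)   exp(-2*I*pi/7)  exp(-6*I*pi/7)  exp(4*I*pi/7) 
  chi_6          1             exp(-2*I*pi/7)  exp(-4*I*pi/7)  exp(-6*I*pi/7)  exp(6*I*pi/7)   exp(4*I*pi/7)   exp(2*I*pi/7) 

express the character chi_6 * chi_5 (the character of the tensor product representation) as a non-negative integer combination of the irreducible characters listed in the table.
chi_6 tensor chi_5 = chi_4 (all other irreducibles have multiplicity 0).

Justification: The character of a tensor product is the pointwise product (chi_6 * chi_5)(C) = chi_6(C) * chi_5(C):
  {0}: (1)*(1), {1}: (exp(-2*I*pi/7))*(exp(-4*I*pi/7)), {2}: (exp(-4*I*pi/7))*(exp(6*I*pi/7)), {3}: (exp(-6*I*pi/7))*(exp(2*I*pi/7)), {4}: (exp(6*I*pi/7))*(exp(-2*I*pi/7)), {5}: (exp(4*I*pi/7))*(exp(-6*I*pi/7)), {6}: (exp(2*I*pi/7))*(exp(4*I*pi/7))
so (chi_6 * chi_5) takes values
  {0} -> 1, {1} -> exp(-6*I*pi/7), {2} -> exp(2*I*pi/7), {3} -> exp(-4*I*pi/7), {4} -> exp(4*I*pi/7), {5} -> exp(-2*I*pi/7), {6} -> exp(6*I*pi/7).
Now take the inner product of this character with each irreducible chi from the table, <chi_6*chi_5, chi> = (1/7) sum_C |C| (chi_6*chi_5)(C) conj(chi(C)):
  <chi_6*chi_5, chi_0> = (1/7)[1*(1)*conj(1) + 1*(exp(-6*I*pi/7))*conj(1) + 1*(exp(2*I*pi/7))*conj(1) + 1*(exp(-4*I*pi/7))*conj(1) + 1*(exp(4*I*pi/7))*conj(1) + 1*(exp(-2*I*pi/7))*conj(1) + 1*(exp(6*I*pi/7))*conj(1)]
      = (1/7)[(1) + (exp(-6*I*pi/7)) + (exp(2*I*pi/7)) + (exp(-4*I*pi/7)) + (exp(4*I*pi/7)) + (exp(-2*I*pi/7)) + (exp(6*I*pi/7))] = 0/7 = 0
  <chi_6*chi_5, chi_1> = (1/7)[1*(1)*conj(1) + 1*(exp(-6*I*pi/7))*conj(exp(2*I*pi/7)) + 1*(exp(2*I*pi/7))*conj(exp(4*I*pi/7)) + 1*(exp(-4*I*pi/7))*conj(exp(6*I*pi/7)) + 1*(exp(4*I*pi/7))*conj(exp(-6*I*pi/7)) + 1*(exp(-2*I*pi/7))*conj(exp(-4*I*pi/7)) + 1*(exp(6*I*pi/7))*conj(exp(-2*I*pi/7))]
      = (1/7)[(1) + (exp(6*I*pi/7)) + (exp(-2*I*pi/7)) + (exp(4*I*pi/7)) + (exp(-4*I*pi/7)) + (exp(2*I*pi/7)) + (exp(-6*I*pi/7))] = 0/7 = 0
  <chi_6*chi_5, chi_2> = (1/7)[1*(1)*conj(1) + 1*(exp(-6*I*pi/7))*conj(exp(4*I*pi/7)) + 1*(exp(2*I*pi/7))*conj(exp(-6*I*pi/7)) + 1*(exp(-4*I*pi/7))*conj(exp(-2*I*pi/7)) + 1*(exp(4*I*pi/7))*conj(exp(2*I*pi/7)) + 1*(exp(-2*I*pi/7))*conj(exp(6*I*pi/7)) + 1*(exp(6*I*pi/7))*conj(exp(-4*I*pi/7))]
      = (1/7)[(1) + (exp(4*I*pi/7)) + (exp(-6*I*pi/7)) + (exp(-2*I*pi/7)) + (exp(2*I*pi/7)) + (exp(6*I*pi/7)) + (exp(-4*I*pi/7))] = 0/7 = 0
  <chi_6*chi_5, chi_3> = (1/7)[1*(1)*conj(1) + 1*(exp(-6*I*pi/7))*conj(exp(6*I*pi/7)) + 1*(exp(2*I*pi/7))*conj(exp(-2*I*pi/7)) + 1*(exp(-4*I*pi/7))*conj(exp(4*I*pi/7)) + 1*(exp(4*I*pi/7))*conj(exp(-4*I*pi/7)) + 1*(exp(-2*I*pi/7))*conj(exp(2*I*pi/7)) + 1*(exp(6*I*pi/7))*conj(exp(-6*I*pi/7))]
      = (1/7)[(1) + (exp(2*I*pi/7)) + (exp(4*I*pi/7)) + (exp(6*I*pi/7)) + (exp(-6*I*pi/7)) + (exp(-4*I*pi/7)) + (exp(-2*I*pi/7))] = 0/7 = 0
  <chi_6*chi_5, chi_4> = (1/7)[1*(1)*conj(1) + 1*(exp(-6*I*pi/7))*conj(exp(-6*I*pi/7)) + 1*(exp(2*I*pi/7))*conj(exp(2*I*pi/7)) + 1*(exp(-4*I*pi/7))*conj(exp(-4*I*pi/7)) + 1*(exp(4*I*pi/7))*conj(exp(4*I*pi/7)) + 1*(exp(-2*I*pi/7))*conj(exp(-2*I*pi/7)) + 1*(exp(6*I*pi/7))*conj(exp(6*I*pi/7))]
      = (1/7)[(1) + (1) + (1) + (1) + (1) + (1) + (1)] = 7/7 = 1
  <chi_6*chi_5, chi_5> = (1/7)[1*(1)*conj(1) + 1*(exp(-6*I*pi/7))*conj(exp(-4*I*pi/7)) + 1*(exp(2*I*pi/7))*conj(exp(6*I*pi/7)) + 1*(exp(-4*I*pi/7))*conj(exp(2*I*pi/7)) + 1*(exp(4*I*pi/7))*conj(exp(-2*I*pi/7)) + 1*(exp(-2*I*pi/7))*conj(exp(-6*I*pi/7)) + 1*(exp(6*I*pi/7))*conj(exp(4*I*pi/7))]
      = (1/7)[(1) + (exp(-2*I*pi/7)) + (exp(-4*I*pi/7)) + (exp(-6*I*pi/7)) + (exp(6*I*pi/7)) + (exp(4*I*pi/7)) + (exp(2*I*pi/7))] = 0/7 = 0
  <chi_6*chi_5, chi_6> = (1/7)[1*(1)*conj(1) + 1*(exp(-6*I*pi/7))*conj(exp(-2*I*pi/7)) + 1*(exp(2*I*pi/7))*conj(exp(-4*I*pi/7)) + 1*(exp(-4*I*pi/7))*conj(exp(-6*I*pi/7)) + 1*(exp(4*I*pi/7))*conj(exp(6*I*pi/7)) + 1*(exp(-2*I*pi/7))*conj(exp(4*I*pi/7)) + 1*(exp(6*I*pi/7))*conj(exp(2*I*pi/7))]
      = (1/7)[(1) + (exp(-4*I*pi/7)) + (exp(6*I*pi/7)) + (exp(2*I*pi/7)) + (exp(-2*I*pi/7)) + (exp(-6*I*pi/7)) + (exp(4*I*pi/7))] = 0/7 = 0
(Exp terms are combined using exp(i*s)*conj(exp(i*t)) = exp(i*(s-t)), and sums of them are collapsed using the identity that for every m > 1 the m distinct m-th roots of unity sum to 0, e.g. 1 + exp(2*I*pi/3) + exp(-2*I*pi/3) = 0.)
Hence the multiplicities are chi_4: 1. Dimension check: dim(chi_6)*dim(chi_5) = 1*1 = 1 and sum (mult * dim) = 1*1 = 1.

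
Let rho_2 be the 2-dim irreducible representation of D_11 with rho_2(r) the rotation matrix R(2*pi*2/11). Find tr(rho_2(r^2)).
chi_{rho_2}(r^2) = 2*cos(2*pi*2*2/11) = -2*cos(3*pi/11)

Why: rho_2(r^2) is rotation by angle 2*pi*2*2/11, whose trace is 2*cos(2*pi*2*2/11) = -2*cos(3*pi/11).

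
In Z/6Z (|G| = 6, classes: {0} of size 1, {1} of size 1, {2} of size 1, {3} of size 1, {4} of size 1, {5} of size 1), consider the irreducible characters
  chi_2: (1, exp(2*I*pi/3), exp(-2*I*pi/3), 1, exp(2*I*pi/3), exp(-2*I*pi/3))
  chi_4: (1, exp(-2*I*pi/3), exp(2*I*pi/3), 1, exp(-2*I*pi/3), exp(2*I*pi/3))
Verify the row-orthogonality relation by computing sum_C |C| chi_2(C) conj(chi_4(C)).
Sum = 0; so <chi_2, chi_4> = 0 (distinct irreducibles are orthogonal).

Compute term by term over conjugacy classes (|C| * chi_2(C) * conj(chi_4(C))):
  1*(1)*conj(1) + 1*(exp(2*I*pi/3))*conj(exp(-2*I*pi/3)) + 1*(exp(-2*I*pi/3))*conj(exp(2*I*pi/3)) + 1*(1)*conj(1) + 1*(exp(2*I*pi/3))*conj(exp(-2*I*pi/3)) + 1*(exp(-2*I*pi/3))*conj(exp(2*I*pi/3))
  = (1) + (exp(-2*I*pi/3)) + (exp(2*I*pi/3)) + (1) + (exp(-2*I*pi/3)) + (exp(2*I*pi/3))
  = 0.
(Exp terms are combined using exp(i*s)*conj(exp(i*t)) = exp(i*(s-t)), and sums of them are collapsed using the identity that for every m > 1 the m distinct m-th roots of unity sum to 0, e.g. 1 + exp(2*I*pi/3) + exp(-2*I*pi/3) = 0.)
Dividing by |G| = 6 gives 0/6 = 0, matching the row-orthogonality relation <chi_2, chi_4> = [chi_2 = chi_4].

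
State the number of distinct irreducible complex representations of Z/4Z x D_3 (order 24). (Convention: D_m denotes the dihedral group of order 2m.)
12

The number of irreducible complex representations of a finite group equals its number of conjugacy classes. For a direct product, #classes(G x H) = #classes(G) * #classes(H). Z/4Z has 4 classes (abelian), D_3 has 3 classes, so 4 * 3 = 12, so Z/4Z x D_3 (order 24) has exactly 12 irreducible complex representations.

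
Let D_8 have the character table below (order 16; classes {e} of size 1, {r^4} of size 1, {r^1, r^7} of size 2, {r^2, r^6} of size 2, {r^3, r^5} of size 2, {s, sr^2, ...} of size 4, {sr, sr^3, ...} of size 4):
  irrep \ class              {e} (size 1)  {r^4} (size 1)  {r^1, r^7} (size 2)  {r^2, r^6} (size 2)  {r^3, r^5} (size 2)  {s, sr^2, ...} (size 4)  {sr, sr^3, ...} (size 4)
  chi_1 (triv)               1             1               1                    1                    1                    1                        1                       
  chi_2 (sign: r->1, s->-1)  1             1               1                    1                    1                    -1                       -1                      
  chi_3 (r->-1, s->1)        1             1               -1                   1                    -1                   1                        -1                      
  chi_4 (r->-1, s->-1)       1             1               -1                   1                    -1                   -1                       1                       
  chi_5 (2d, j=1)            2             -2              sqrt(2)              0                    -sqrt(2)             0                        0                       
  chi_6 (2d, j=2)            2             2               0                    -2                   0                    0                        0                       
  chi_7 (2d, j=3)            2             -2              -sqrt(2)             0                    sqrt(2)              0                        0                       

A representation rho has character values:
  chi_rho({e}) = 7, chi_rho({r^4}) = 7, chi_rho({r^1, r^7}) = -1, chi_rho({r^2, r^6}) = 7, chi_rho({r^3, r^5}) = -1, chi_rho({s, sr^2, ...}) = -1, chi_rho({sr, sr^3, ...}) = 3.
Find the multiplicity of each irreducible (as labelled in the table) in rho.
Multiplicities: chi_1: 2, chi_2: 1, chi_3: 1, chi_4: 3, chi_5: 0, chi_6: 0, chi_7: 0.

Why: Use <chi_rho, chi> = (1/|G|) sum_C |C| * chi_rho(C) * conj(chi(C)) with |G| = 16 for each irreducible chi in the table:
  <chi_rho, chi_1> = (1/16)[1*(7)*conj(1) + 1*(7)*conj(1) + 2*(-1)*conj(1) + 2*(7)*conj(1) + 2*(-1)*conj(1) + 4*(-1)*conj(1) + 4*(3)*conj(1)]
      = (1/16)[(7) + (7) + (-2) + (14) + (-2) + (-4) + (12)] = 32/16 = 2
  <chi_rho, chi_2> = (1/16)[1*(7)*conj(1) + 1*(7)*conj(1) + 2*(-1)*conj(1) + 2*(7)*conj(1) + 2*(-1)*conj(1) + 4*(-1)*conj(-1) + 4*(3)*conj(-1)]
      = (1/16)[(7) + (7) + (-2) + (14) + (-2) + (4) + (-12)] = 16/16 = 1
  <chi_rho, chi_3> = (1/16)[1*(7)*conj(1) + 1*(7)*conj(1) + 2*(-1)*conj(-1) + 2*(7)*conj(1) + 2*(-1)*conj(-1) + 4*(-1)*conj(1) + 4*(3)*conj(-1)]
      = (1/16)[(7) + (7) + (2) + (14) + (2) + (-4) + (-12)] = 16/16 = 1
  <chi_rho, chi_4> = (1/16)[1*(7)*conj(1) + 1*(7)*conj(1) + 2*(-1)*conj(-1) + 2*(7)*conj(1) + 2*(-1)*conj(-1) + 4*(-1)*conj(-1) + 4*(3)*conj(1)]
      = (1/16)[(7) + (7) + (2) + (14) + (2) + (4) + (12)] = 48/16 = 3
  <chi_rho, chi_5> = (1/16)[1*(7)*conj(2) + 1*(7)*conj(-2) + 2*(-1)*conj(sqrt(2)) + 2*(7)*conj(0) + 2*(-1)*conj(-sqrt(2)) + 4*(-1)*conj(0) + 4*(3)*conj(0)]
      = (1/16)[(14) + (-14) + (-2*sqrt(2)) + (0) + (2*sqrt(2)) + (0) + (0)] = 0/16 = 0
  <chi_rho, chi_6> = (1/16)[1*(7)*conj(2) + 1*(7)*conj(2) + 2*(-1)*conj(0) + 2*(7)*conj(-2) + 2*(-1)*conj(0) + 4*(-1)*conj(0) + 4*(3)*conj(0)]
      = (1/16)[(14) + (14) + (0) + (-28) + (0) + (0) + (0)] = 0/16 = 0
  <chi_rho, chi_7> = (1/16)[1*(7)*conj(2) + 1*(7)*conj(-2) + 2*(-1)*conj(-sqrt(2)) + 2*(7)*conj(0) + 2*(-1)*conj(sqrt(2)) + 4*(-1)*conj(0) + 4*(3)*conj(0)]
      = (1/16)[(14) + (-14) + (2*sqrt(2)) + (0) + (-2*sqrt(2)) + (0) + (0)] = 0/16 = 0
Dimension check: dim(rho) = sum (mult * dim) = 2*1 + 1*1 + 1*1 + 3*1 + 0*2 + 0*2 + 0*2 = 7 = chi_rho(e) = 7.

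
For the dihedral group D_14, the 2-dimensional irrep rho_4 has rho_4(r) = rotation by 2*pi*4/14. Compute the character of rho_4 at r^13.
chi_{rho_4}(r^13) = 2*cos(2*pi*4*13/14) = -2*cos(3*pi/7)

Working: rho_4(r^13) is rotation by angle 2*pi*4*13/14, whose trace is 2*cos(2*pi*4*13/14) = -2*cos(3*pi/7).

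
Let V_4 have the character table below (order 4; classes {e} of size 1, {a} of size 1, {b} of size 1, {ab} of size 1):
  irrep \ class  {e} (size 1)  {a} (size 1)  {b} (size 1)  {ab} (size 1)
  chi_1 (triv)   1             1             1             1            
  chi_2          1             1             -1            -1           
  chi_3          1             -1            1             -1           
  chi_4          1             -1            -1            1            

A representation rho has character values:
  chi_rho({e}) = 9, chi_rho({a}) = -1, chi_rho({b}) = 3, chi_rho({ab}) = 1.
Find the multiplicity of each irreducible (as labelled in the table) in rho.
Multiplicities: chi_1: 3, chi_2: 1, chi_3: 3, chi_4: 2.

Justification: Use <chi_rho, chi> = (1/|G|) sum_C |C| * chi_rho(C) * conj(chi(C)) with |G| = 4 for each irreducible chi in the table:
  <chi_rho, chi_1> = (1/4)[1*(9)*conj(1) + 1*(-1)*conj(1) + 1*(3)*conj(1) + 1*(1)*conj(1)]
      = (1/4)[(9) + (-1) + (3) + (1)] = 12/4 = 3
  <chi_rho, chi_2> = (1/4)[1*(9)*conj(1) + 1*(-1)*conj(1) + 1*(3)*conj(-1) + 1*(1)*conj(-1)]
      = (1/4)[(9) + (-1) + (-3) + (-1)] = 4/4 = 1
  <chi_rho, chi_3> = (1/4)[1*(9)*conj(1) + 1*(-1)*conj(-1) + 1*(3)*conj(1) + 1*(1)*conj(-1)]
      = (1/4)[(9) + (1) + (3) + (-1)] = 12/4 = 3
  <chi_rho, chi_4> = (1/4)[1*(9)*conj(1) + 1*(-1)*conj(-1) + 1*(3)*conj(-1) + 1*(1)*conj(1)]
      = (1/4)[(9) + (1) + (-3) + (1)] = 8/4 = 2
Dimension check: dim(rho) = sum (mult * dim) = 3*1 + 1*1 + 3*1 + 2*1 = 9 = chi_rho(e) = 9.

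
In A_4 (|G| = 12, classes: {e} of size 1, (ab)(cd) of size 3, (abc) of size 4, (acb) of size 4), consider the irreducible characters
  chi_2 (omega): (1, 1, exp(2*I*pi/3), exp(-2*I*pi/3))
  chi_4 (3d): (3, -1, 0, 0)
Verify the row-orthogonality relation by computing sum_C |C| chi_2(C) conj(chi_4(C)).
Sum = 0; so <chi_2, chi_4> = 0 (distinct irreducibles are orthogonal).

Derivation: Compute term by term over conjugacy classes (|C| * chi_2(C) * conj(chi_4(C))):
  1*(1)*conj(3) + 3*(1)*conj(-1) + 4*(exp(2*I*pi/3))*conj(0) + 4*(exp(-2*I*pi/3))*conj(0)
  = (3) + (-3) + (0) + (0)
  = 0.
(Exp terms are combined using exp(i*s)*conj(exp(i*t)) = exp(i*(s-t)), and sums of them are collapsed using the identity that for every m > 1 the m distinct m-th roots of unity sum to 0, e.g. 1 + exp(2*I*pi/3) + exp(-2*I*pi/3) = 0.)
Dividing by |G| = 12 gives 0/12 = 0, matching the row-orthogonality relation <chi_2, chi_4> = [chi_2 = chi_4].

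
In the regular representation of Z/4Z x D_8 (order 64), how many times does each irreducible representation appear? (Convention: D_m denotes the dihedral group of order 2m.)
Each irreducible V_i of dimension d_i appears with multiplicity d_i, i.e. rho_reg = (direct sum over all irreducibles V_i) d_i V_i. The irreducible dimensions for Z/4Z x D_8 are 1, 1, 1, 1, 1, 1, 1, 1, 1, 1, 1, 1, 1, 1, 1, 1, 2, 2, 2, 2, 2, 2, 2, 2, 2, 2, 2, 2: 16 irreducibles of dimension 1, each with multiplicity 1; 12 irreducibles of dimension 2, each with multiplicity 2. Total dimension 16*1*1 + 12*2*2 = 64 = |G|.

Justification: General theorem: in the regular representation of a finite group G, each irreducible appears with multiplicity equal to its dimension. Check: dim(rho_reg) = sum d_i^2 = 1 + 1 + 1 + 1 + 1 + 1 + 1 + 1 + 1 + 1 + 1 + 1 + 1 + 1 + 1 + 1 + 4 + 4 + 4 + 4 + 4 + 4 + 4 + 4 + 4 + 4 + 4 + 4 = 64 = |G|.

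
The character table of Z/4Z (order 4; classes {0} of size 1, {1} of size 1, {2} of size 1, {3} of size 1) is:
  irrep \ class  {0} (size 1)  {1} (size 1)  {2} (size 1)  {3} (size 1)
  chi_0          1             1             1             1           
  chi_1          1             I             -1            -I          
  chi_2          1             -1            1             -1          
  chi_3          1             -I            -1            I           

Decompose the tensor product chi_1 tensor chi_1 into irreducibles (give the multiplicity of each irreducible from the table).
chi_1 tensor chi_1 = chi_2 (all other irreducibles have multiplicity 0).

Explanation: The character of a tensor product is the pointwise product (chi_1 * chi_1)(C) = chi_1(C) * chi_1(C):
  {0}: (1)*(1), {1}: (I)*(I), {2}: (-1)*(-1), {3}: (-I)*(-I)
so (chi_1 * chi_1) takes values
  {0} -> 1, {1} -> -1, {2} -> 1, {3} -> -1.
Now take the inner product of this character with each irreducible chi from the table, <chi_1*chi_1, chi> = (1/4) sum_C |C| (chi_1*chi_1)(C) conj(chi(C)):
  <chi_1*chi_1, chi_0> = (1/4)[1*(1)*conj(1) + 1*(-1)*conj(1) + 1*(1)*conj(1) + 1*(-1)*conj(1)]
      = (1/4)[(1) + (-1) + (1) + (-1)] = 0/4 = 0
  <chi_1*chi_1, chi_1> = (1/4)[1*(1)*conj(1) + 1*(-1)*conj(I) + 1*(1)*conj(-1) + 1*(-1)*conj(-I)]
      = (1/4)[(1) + (I) + (-1) + (-I)] = 0/4 = 0
  <chi_1*chi_1, chi_2> = (1/4)[1*(1)*conj(1) + 1*(-1)*conj(-1) + 1*(1)*conj(1) + 1*(-1)*conj(-1)]
      = (1/4)[(1) + (1) + (1) + (1)] = 4/4 = 1
  <chi_1*chi_1, chi_3> = (1/4)[1*(1)*conj(1) + 1*(-1)*conj(-I) + 1*(1)*conj(-1) + 1*(-1)*conj(I)]
      = (1/4)[(1) + (-I) + (-1) + (I)] = 0/4 = 0
(Exp terms are combined using exp(i*s)*conj(exp(i*t)) = exp(i*(s-t)), and sums of them are collapsed using the identity that for every m > 1 the m distinct m-th roots of unity sum to 0, e.g. 1 + exp(2*I*pi/3) + exp(-2*I*pi/3) = 0.)
Hence the multiplicities are chi_2: 1. Dimension check: dim(chi_1)*dim(chi_1) = 1*1 = 1 and sum (mult * dim) = 1*1 = 1.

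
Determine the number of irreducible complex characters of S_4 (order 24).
5

Details: The number of irreducible complex representations of a finite group equals its number of conjugacy classes. Conjugacy classes in S_4 correspond to cycle types, i.e. partitions of 4; there are p(4) = 5 of them, so S_4 (order 24) has exactly 5 irreducible complex representations.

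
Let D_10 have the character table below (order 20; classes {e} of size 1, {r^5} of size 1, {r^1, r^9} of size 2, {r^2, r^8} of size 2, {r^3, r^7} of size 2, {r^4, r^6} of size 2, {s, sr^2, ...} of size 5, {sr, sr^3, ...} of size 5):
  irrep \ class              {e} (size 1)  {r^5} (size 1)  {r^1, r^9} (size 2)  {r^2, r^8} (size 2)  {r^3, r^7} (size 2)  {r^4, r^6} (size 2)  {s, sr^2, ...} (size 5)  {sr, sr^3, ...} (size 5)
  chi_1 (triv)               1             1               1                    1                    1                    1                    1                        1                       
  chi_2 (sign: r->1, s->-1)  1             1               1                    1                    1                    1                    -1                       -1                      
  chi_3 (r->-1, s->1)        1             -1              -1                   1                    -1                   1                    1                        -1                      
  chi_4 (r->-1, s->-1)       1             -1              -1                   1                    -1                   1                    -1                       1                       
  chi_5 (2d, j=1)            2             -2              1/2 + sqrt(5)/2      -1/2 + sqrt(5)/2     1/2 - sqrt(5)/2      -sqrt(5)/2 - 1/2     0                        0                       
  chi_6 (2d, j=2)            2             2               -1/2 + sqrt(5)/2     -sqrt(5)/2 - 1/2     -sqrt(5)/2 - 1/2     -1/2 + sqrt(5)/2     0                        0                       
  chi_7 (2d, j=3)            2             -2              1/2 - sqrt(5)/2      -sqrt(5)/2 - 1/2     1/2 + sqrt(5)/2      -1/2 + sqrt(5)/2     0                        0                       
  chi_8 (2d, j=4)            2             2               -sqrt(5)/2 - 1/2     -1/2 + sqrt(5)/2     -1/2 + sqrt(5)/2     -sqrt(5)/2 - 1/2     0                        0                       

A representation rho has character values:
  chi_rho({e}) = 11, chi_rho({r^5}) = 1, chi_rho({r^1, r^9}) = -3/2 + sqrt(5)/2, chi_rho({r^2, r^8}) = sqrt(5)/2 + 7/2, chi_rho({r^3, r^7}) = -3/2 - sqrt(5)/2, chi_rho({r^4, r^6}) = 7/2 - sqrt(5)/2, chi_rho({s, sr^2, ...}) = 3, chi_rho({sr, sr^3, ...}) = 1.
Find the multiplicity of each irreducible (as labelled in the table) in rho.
Multiplicities: chi_1: 2, chi_2: 0, chi_3: 2, chi_4: 1, chi_5: 1, chi_6: 1, chi_7: 0, chi_8: 1.

Argument: Use <chi_rho, chi> = (1/|G|) sum_C |C| * chi_rho(C) * conj(chi(C)) with |G| = 20 for each irreducible chi in the table:
  <chi_rho, chi_1> = (1/20)[1*(11)*conj(1) + 1*(1)*conj(1) + 2*(-3/2 + sqrt(5)/2)*conj(1) + 2*(sqrt(5)/2 + 7/2)*conj(1) + 2*(-3/2 - sqrt(5)/2)*conj(1) + 2*(7/2 - sqrt(5)/2)*conj(1) + 5*(3)*conj(1) + 5*(1)*conj(1)]
      = (1/20)[(11) + (1) + (-3 + sqrt(5)) + (sqrt(5) + 7) + (-3 - sqrt(5)) + (7 - sqrt(5)) + (15) + (5)] = 40/20 = 2
  <chi_rho, chi_2> = (1/20)[1*(11)*conj(1) + 1*(1)*conj(1) + 2*(-3/2 + sqrt(5)/2)*conj(1) + 2*(sqrt(5)/2 + 7/2)*conj(1) + 2*(-3/2 - sqrt(5)/2)*conj(1) + 2*(7/2 - sqrt(5)/2)*conj(1) + 5*(3)*conj(-1) + 5*(1)*conj(-1)]
      = (1/20)[(11) + (1) + (-3 + sqrt(5)) + (sqrt(5) + 7) + (-3 - sqrt(5)) + (7 - sqrt(5)) + (-15) + (-5)] = 0/20 = 0
  <chi_rho, chi_3> = (1/20)[1*(11)*conj(1) + 1*(1)*conj(-1) + 2*(-3/2 + sqrt(5)/2)*conj(-1) + 2*(sqrt(5)/2 + 7/2)*conj(1) + 2*(-3/2 - sqrt(5)/2)*conj(-1) + 2*(7/2 - sqrt(5)/2)*conj(1) + 5*(3)*conj(1) + 5*(1)*conj(-1)]
      = (1/20)[(11) + (-1) + (3 - sqrt(5)) + (sqrt(5) + 7) + (sqrt(5) + 3) + (7 - sqrt(5)) + (15) + (-5)] = 40/20 = 2
  <chi_rho, chi_4> = (1/20)[1*(11)*conj(1) + 1*(1)*conj(-1) + 2*(-3/2 + sqrt(5)/2)*conj(-1) + 2*(sqrt(5)/2 + 7/2)*conj(1) + 2*(-3/2 - sqrt(5)/2)*conj(-1) + 2*(7/2 - sqrt(5)/2)*conj(1) + 5*(3)*conj(-1) + 5*(1)*conj(1)]
      = (1/20)[(11) + (-1) + (3 - sqrt(5)) + (sqrt(5) + 7) + (sqrt(5) + 3) + (7 - sqrt(5)) + (-15) + (5)] = 20/20 = 1
  <chi_rho, chi_5> = (1/20)[1*(11)*conj(2) + 1*(1)*conj(-2) + 2*(-3/2 + sqrt(5)/2)*conj(1/2 + sqrt(5)/2) + 2*(sqrt(5)/2 + 7/2)*conj(-1/2 + sqrt(5)/2) + 2*(-3/2 - sqrt(5)/2)*conj(1/2 - sqrt(5)/2) + 2*(7/2 - sqrt(5)/2)*conj(-sqrt(5)/2 - 1/2) + 5*(3)*conj(0) + 5*(1)*conj(0)]
      = (1/20)[(22) + (-2) + (1 - sqrt(5)) + (-1 + 3*sqrt(5)) + (1 + sqrt(5)) + (-3*sqrt(5) - 1) + (0) + (0)] = 20/20 = 1
  <chi_rho, chi_6> = (1/20)[1*(11)*conj(2) + 1*(1)*conj(2) + 2*(-3/2 + sqrt(5)/2)*conj(-1/2 + sqrt(5)/2) + 2*(sqrt(5)/2 + 7/2)*conj(-sqrt(5)/2 - 1/2) + 2*(-3/2 - sqrt(5)/2)*conj(-sqrt(5)/2 - 1/2) + 2*(7/2 - sqrt(5)/2)*conj(-1/2 + sqrt(5)/2) + 5*(3)*conj(0) + 5*(1)*conj(0)]
      = (1/20)[(22) + (2) + (4 - 2*sqrt(5)) + (-4*sqrt(5) - 6) + (4 + 2*sqrt(5)) + (-6 + 4*sqrt(5)) + (0) + (0)] = 20/20 = 1
  <chi_rho, chi_7> = (1/20)[1*(11)*conj(2) + 1*(1)*conj(-2) + 2*(-3/2 + sqrt(5)/2)*conj(1/2 - sqrt(5)/2) + 2*(sqrt(5)/2 + 7/2)*conj(-sqrt(5)/2 - 1/2) + 2*(-3/2 - sqrt(5)/2)*conj(1/2 + sqrt(5)/2) + 2*(7/2 - sqrt(5)/2)*conj(-1/2 + sqrt(5)/2) + 5*(3)*conj(0) + 5*(1)*conj(0)]
      = (1/20)[(22) + (-2) + (-4 + 2*sqrt(5)) + (-4*sqrt(5) - 6) + (-2*sqrt(5) - 4) + (-6 + 4*sqrt(5)) + (0) + (0)] = 0/20 = 0
  <chi_rho, chi_8> = (1/20)[1*(11)*conj(2) + 1*(1)*conj(2) + 2*(-3/2 + sqrt(5)/2)*conj(-sqrt(5)/2 - 1/2) + 2*(sqrt(5)/2 + 7/2)*conj(-1/2 + sqrt(5)/2) + 2*(-3/2 - sqrt(5)/2)*conj(-1/2 + sqrt(5)/2) + 2*(7/2 - sqrt(5)/2)*conj(-sqrt(5)/2 - 1/2) + 5*(3)*conj(0) + 5*(1)*conj(0)]
      = (1/20)[(22) + (2) + (-1 + sqrt(5)) + (-1 + 3*sqrt(5)) + (-sqrt(5) - 1) + (-3*sqrt(5) - 1) + (0) + (0)] = 20/20 = 1
Dimension check: dim(rho) = sum (mult * dim) = 2*1 + 0*1 + 2*1 + 1*1 + 1*2 + 1*2 + 0*2 + 1*2 = 11 = chi_rho(e) = 11.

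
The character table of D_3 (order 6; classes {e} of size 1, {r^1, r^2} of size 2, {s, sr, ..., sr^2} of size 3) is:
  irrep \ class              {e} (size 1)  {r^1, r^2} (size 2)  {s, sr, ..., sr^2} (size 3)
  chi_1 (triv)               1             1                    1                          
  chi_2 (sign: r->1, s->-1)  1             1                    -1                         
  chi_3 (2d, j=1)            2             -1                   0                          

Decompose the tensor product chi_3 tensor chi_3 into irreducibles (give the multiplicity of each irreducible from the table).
chi_3 tensor chi_3 = chi_1 + chi_2 + chi_3 (all other irreducibles have multiplicity 0).

Solution. The character of a tensor product is the pointwise product (chi_3 * chi_3)(C) = chi_3(C) * chi_3(C):
  {e}: (2)*(2), {r^1, r^2}: (-1)*(-1), {s, sr, ..., sr^2}: (0)*(0)
so (chi_3 * chi_3) takes values
  {e} -> 4, {r^1, r^2} -> 1, {s, sr, ..., sr^2} -> 0.
Now take the inner product of this character with each irreducible chi from the table, <chi_3*chi_3, chi> = (1/6) sum_C |C| (chi_3*chi_3)(C) conj(chi(C)):
  <chi_3*chi_3, chi_1> = (1/6)[1*(4)*conj(1) + 2*(1)*conj(1) + 3*(0)*conj(1)]
      = (1/6)[(4) + (2) + (0)] = 6/6 = 1
  <chi_3*chi_3, chi_2> = (1/6)[1*(4)*conj(1) + 2*(1)*conj(1) + 3*(0)*conj(-1)]
      = (1/6)[(4) + (2) + (0)] = 6/6 = 1
  <chi_3*chi_3, chi_3> = (1/6)[1*(4)*conj(2) + 2*(1)*conj(-1) + 3*(0)*conj(0)]
      = (1/6)[(8) + (-2) + (0)] = 6/6 = 1
Hence the multiplicities are chi_1: 1, chi_2: 1, chi_3: 1. Dimension check: dim(chi_3)*dim(chi_3) = 2*2 = 4 and sum (mult * dim) = 1*1 + 1*1 + 1*2 = 4.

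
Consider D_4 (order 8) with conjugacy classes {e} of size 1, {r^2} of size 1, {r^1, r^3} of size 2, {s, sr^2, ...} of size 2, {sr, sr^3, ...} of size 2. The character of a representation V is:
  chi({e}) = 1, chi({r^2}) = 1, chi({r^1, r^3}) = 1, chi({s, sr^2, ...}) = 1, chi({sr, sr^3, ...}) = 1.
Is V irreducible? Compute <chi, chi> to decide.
Irreducible: <chi, chi> = 1.

Details: <chi, chi> = (1/|G|) sum_C |C| * |chi(C)|^2 = (1/8)[1*|1|^2 + 1*|1|^2 + 2*|1|^2 + 2*|1|^2 + 2*|1|^2]
  = (1/8)[(1) + (1) + (2) + (2) + (2)] = 8/8 = 1.
A character is irreducible iff <chi, chi> = 1, so this representation is irreducible.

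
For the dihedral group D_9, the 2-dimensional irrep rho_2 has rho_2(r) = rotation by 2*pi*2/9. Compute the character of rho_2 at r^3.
chi_{rho_2}(r^3) = 2*cos(2*pi*2*3/9) = -1

Argument: rho_2(r^3) is rotation by angle 2*pi*2*3/9, whose trace is 2*cos(2*pi*2*3/9) = -1.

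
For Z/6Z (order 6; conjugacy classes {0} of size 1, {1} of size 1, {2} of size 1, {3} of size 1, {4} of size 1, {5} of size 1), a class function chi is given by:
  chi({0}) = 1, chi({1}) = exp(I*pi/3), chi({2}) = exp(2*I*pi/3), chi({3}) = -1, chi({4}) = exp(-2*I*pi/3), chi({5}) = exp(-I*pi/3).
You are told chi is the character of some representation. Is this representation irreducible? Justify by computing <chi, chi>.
Irreducible: <chi, chi> = 1.

Proof sketch: <chi, chi> = (1/|G|) sum_C |C| * |chi(C)|^2 = (1/6)[1*|1|^2 + 1*|exp(I*pi/3)|^2 + 1*|exp(2*I*pi/3)|^2 + 1*|-1|^2 + 1*|exp(-2*I*pi/3)|^2 + 1*|exp(-I*pi/3)|^2]
  = (1/6)[(1) + (1) + (1) + (1) + (1) + (1)] = 6/6 = 1.
(Exp terms are combined using exp(i*s)*conj(exp(i*t)) = exp(i*(s-t)), and sums of them are collapsed using the identity that for every m > 1 the m distinct m-th roots of unity sum to 0, e.g. 1 + exp(2*I*pi/3) + exp(-2*I*pi/3) = 0.)
A character is irreducible iff <chi, chi> = 1, so this representation is irreducible.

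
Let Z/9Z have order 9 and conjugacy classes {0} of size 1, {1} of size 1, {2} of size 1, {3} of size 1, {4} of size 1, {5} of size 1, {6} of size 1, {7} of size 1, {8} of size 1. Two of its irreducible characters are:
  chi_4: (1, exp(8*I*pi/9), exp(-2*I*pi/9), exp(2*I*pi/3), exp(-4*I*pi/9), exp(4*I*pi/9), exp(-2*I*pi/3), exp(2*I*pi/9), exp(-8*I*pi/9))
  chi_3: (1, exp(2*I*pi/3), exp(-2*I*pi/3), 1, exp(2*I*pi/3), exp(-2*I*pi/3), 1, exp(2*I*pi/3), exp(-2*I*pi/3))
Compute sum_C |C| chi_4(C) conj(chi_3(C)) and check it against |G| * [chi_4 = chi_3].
Sum = 0; so <chi_4, chi_3> = 0 (distinct irreducibles are orthogonal).

Justification: Compute term by term over conjugacy classes (|C| * chi_4(C) * conj(chi_3(C))):
  1*(1)*conj(1) + 1*(exp(8*I*pi/9))*conj(exp(2*I*pi/3)) + 1*(exp(-2*I*pi/9))*conj(exp(-2*I*pi/3)) + 1*(exp(2*I*pi/3))*conj(1) + 1*(exp(-4*I*pi/9))*conj(exp(2*I*pi/3)) + 1*(exp(4*I*pi/9))*conj(exp(-2*I*pi/3)) + 1*(exp(-2*I*pi/3))*conj(1) + 1*(exp(2*I*pi/9))*conj(exp(2*I*pi/3)) + 1*(exp(-8*I*pi/9))*conj(exp(-2*I*pi/3))
  = (1) + (exp(2*I*pi/9)) + (exp(4*I*pi/9)) + (exp(2*I*pi/3)) + (exp(8*I*pi/9)) + (exp(-8*I*pi/9)) + (exp(-2*I*pi/3)) + (exp(-4*I*pi/9)) + (exp(-2*I*pi/9))
  = 0.
(Exp terms are combined using exp(i*s)*conj(exp(i*t)) = exp(i*(s-t)), and sums of them are collapsed using the identity that for every m > 1 the m distinct m-th roots of unity sum to 0, e.g. 1 + exp(2*I*pi/3) + exp(-2*I*pi/3) = 0.)
Dividing by |G| = 9 gives 0/9 = 0, matching the row-orthogonality relation <chi_4, chi_3> = [chi_4 = chi_3].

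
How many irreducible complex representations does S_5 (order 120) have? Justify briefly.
7

Working: The number of irreducible complex representations of a finite group equals its number of conjugacy classes. Conjugacy classes in S_5 correspond to cycle types, i.e. partitions of 5; there are p(5) = 7 of them, so S_5 (order 120) has exactly 7 irreducible complex representations.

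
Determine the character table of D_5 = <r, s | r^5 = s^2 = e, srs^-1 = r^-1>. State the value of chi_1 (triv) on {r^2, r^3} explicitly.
Conjugacy classes: {e} of size 1, {r^1, r^4} of size 2, {r^2, r^3} of size 2, {s, sr, ..., sr^4} of size 5.
Character table:
  irrep \ class              {e} (size 1)  {r^1, r^4} (size 2)  {r^2, r^3} (size 2)  {s, sr, ..., sr^4} (size 5)
  chi_1 (triv)               1             1                    1                    1                          
  chi_2 (sign: r->1, s->-1)  1             1                    1                    -1                         
  chi_3 (2d, j=1)            2             -1/2 + sqrt(5)/2     -sqrt(5)/2 - 1/2     0                          
  chi_4 (2d, j=2)            2             -sqrt(5)/2 - 1/2     -1/2 + sqrt(5)/2     0                          

Spot check: chi_1 (triv) on {r^2, r^3} = 1.

Solution. D_5 has order 2*5 = 10 with 4 conjugacy classes, hence 4 irreducibles. Sum of squared dims 1 + 1 + 4 + 4 = 10 = |G|. Linear characters come from the abelianisation; the 2-dimensional irreps have character r^k -> 2*cos(2*pi*j*k/5), reflections -> 0.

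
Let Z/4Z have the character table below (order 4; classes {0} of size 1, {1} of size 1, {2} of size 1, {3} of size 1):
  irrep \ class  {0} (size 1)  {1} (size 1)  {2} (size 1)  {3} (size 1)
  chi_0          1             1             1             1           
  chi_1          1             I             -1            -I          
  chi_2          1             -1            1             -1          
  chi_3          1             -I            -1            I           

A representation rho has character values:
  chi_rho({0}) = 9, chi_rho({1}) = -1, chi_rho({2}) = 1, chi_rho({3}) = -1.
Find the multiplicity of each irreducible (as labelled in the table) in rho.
Multiplicities: chi_0: 2, chi_1: 2, chi_2: 3, chi_3: 2.

Details: Use <chi_rho, chi> = (1/|G|) sum_C |C| * chi_rho(C) * conj(chi(C)) with |G| = 4 for each irreducible chi in the table:
  <chi_rho, chi_0> = (1/4)[1*(9)*conj(1) + 1*(-1)*conj(1) + 1*(1)*conj(1) + 1*(-1)*conj(1)]
      = (1/4)[(9) + (-1) + (1) + (-1)] = 8/4 = 2
  <chi_rho, chi_1> = (1/4)[1*(9)*conj(1) + 1*(-1)*conj(I) + 1*(1)*conj(-1) + 1*(-1)*conj(-I)]
      = (1/4)[(9) + (I) + (-1) + (-I)] = 8/4 = 2
  <chi_rho, chi_2> = (1/4)[1*(9)*conj(1) + 1*(-1)*conj(-1) + 1*(1)*conj(1) + 1*(-1)*conj(-1)]
      = (1/4)[(9) + (1) + (1) + (1)] = 12/4 = 3
  <chi_rho, chi_3> = (1/4)[1*(9)*conj(1) + 1*(-1)*conj(-I) + 1*(1)*conj(-1) + 1*(-1)*conj(I)]
      = (1/4)[(9) + (-I) + (-1) + (I)] = 8/4 = 2
(Exp terms are combined using exp(i*s)*conj(exp(i*t)) = exp(i*(s-t)), and sums of them are collapsed using the identity that for every m > 1 the m distinct m-th roots of unity sum to 0, e.g. 1 + exp(2*I*pi/3) + exp(-2*I*pi/3) = 0.)
Dimension check: dim(rho) = sum (mult * dim) = 2*1 + 2*1 + 3*1 + 2*1 = 9 = chi_rho(e) = 9.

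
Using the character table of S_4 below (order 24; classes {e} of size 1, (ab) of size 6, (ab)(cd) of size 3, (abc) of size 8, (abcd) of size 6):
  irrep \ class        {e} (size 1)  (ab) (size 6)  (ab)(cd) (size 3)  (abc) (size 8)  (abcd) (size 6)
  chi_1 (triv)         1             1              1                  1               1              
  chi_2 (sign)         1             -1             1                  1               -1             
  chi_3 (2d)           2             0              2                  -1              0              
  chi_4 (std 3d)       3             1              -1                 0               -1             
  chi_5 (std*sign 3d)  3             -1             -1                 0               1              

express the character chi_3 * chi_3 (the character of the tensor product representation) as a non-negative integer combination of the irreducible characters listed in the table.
chi_3 tensor chi_3 = chi_1 + chi_2 + chi_3 (all other irreducibles have multiplicity 0).

Argument: The character of a tensor product is the pointwise product (chi_3 * chi_3)(C) = chi_3(C) * chi_3(C):
  {e}: (2)*(2), (ab): (0)*(0), (ab)(cd): (2)*(2), (abc): (-1)*(-1), (abcd): (0)*(0)
so (chi_3 * chi_3) takes values
  {e} -> 4, (ab) -> 0, (ab)(cd) -> 4, (abc) -> 1, (abcd) -> 0.
Now take the inner product of this character with each irreducible chi from the table, <chi_3*chi_3, chi> = (1/24) sum_C |C| (chi_3*chi_3)(C) conj(chi(C)):
  <chi_3*chi_3, chi_1> = (1/24)[1*(4)*conj(1) + 6*(0)*conj(1) + 3*(4)*conj(1) + 8*(1)*conj(1) + 6*(0)*conj(1)]
      = (1/24)[(4) + (0) + (12) + (8) + (0)] = 24/24 = 1
  <chi_3*chi_3, chi_2> = (1/24)[1*(4)*conj(1) + 6*(0)*conj(-1) + 3*(4)*conj(1) + 8*(1)*conj(1) + 6*(0)*conj(-1)]
      = (1/24)[(4) + (0) + (12) + (8) + (0)] = 24/24 = 1
  <chi_3*chi_3, chi_3> = (1/24)[1*(4)*conj(2) + 6*(0)*conj(0) + 3*(4)*conj(2) + 8*(1)*conj(-1) + 6*(0)*conj(0)]
      = (1/24)[(8) + (0) + (24) + (-8) + (0)] = 24/24 = 1
  <chi_3*chi_3, chi_4> = (1/24)[1*(4)*conj(3) + 6*(0)*conj(1) + 3*(4)*conj(-1) + 8*(1)*conj(0) + 6*(0)*conj(-1)]
      = (1/24)[(12) + (0) + (-12) + (0) + (0)] = 0/24 = 0
  <chi_3*chi_3, chi_5> = (1/24)[1*(4)*conj(3) + 6*(0)*conj(-1) + 3*(4)*conj(-1) + 8*(1)*conj(0) + 6*(0)*conj(1)]
      = (1/24)[(12) + (0) + (-12) + (0) + (0)] = 0/24 = 0
Hence the multiplicities are chi_1: 1, chi_2: 1, chi_3: 1. Dimension check: dim(chi_3)*dim(chi_3) = 2*2 = 4 and sum (mult * dim) = 1*1 + 1*1 + 1*2 = 4.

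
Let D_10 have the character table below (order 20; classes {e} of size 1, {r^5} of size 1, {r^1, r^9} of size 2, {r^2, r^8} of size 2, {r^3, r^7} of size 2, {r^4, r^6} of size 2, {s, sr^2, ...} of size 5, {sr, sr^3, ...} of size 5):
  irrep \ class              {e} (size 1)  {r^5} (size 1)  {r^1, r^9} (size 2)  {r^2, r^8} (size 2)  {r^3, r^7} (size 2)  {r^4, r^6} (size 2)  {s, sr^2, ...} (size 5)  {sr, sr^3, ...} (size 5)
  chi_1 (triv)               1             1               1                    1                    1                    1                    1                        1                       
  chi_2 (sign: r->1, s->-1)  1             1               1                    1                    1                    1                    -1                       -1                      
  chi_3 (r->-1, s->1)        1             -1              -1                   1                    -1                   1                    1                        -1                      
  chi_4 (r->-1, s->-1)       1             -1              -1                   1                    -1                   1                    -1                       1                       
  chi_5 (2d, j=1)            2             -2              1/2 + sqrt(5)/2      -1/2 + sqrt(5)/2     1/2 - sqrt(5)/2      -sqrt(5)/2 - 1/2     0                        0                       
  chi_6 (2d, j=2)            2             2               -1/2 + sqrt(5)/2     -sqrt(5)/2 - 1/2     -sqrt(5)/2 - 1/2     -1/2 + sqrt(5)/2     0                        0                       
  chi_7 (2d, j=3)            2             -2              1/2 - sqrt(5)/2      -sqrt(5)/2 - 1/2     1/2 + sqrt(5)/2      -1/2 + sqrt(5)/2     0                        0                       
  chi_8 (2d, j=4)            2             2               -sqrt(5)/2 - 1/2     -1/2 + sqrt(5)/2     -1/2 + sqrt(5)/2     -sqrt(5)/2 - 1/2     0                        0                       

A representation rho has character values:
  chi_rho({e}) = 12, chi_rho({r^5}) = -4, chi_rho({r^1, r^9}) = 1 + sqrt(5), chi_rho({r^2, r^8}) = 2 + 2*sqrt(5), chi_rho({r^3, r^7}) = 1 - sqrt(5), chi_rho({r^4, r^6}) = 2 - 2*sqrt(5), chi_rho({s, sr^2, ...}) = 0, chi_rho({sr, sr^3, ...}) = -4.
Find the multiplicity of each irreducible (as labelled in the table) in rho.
Multiplicities: chi_1: 0, chi_2: 2, chi_3: 2, chi_4: 0, chi_5: 3, chi_6: 0, chi_7: 0, chi_8: 1.

Details: Use <chi_rho, chi> = (1/|G|) sum_C |C| * chi_rho(C) * conj(chi(C)) with |G| = 20 for each irreducible chi in the table:
  <chi_rho, chi_1> = (1/20)[1*(12)*conj(1) + 1*(-4)*conj(1) + 2*(1 + sqrt(5))*conj(1) + 2*(2 + 2*sqrt(5))*conj(1) + 2*(1 - sqrt(5))*conj(1) + 2*(2 - 2*sqrt(5))*conj(1) + 5*(0)*conj(1) + 5*(-4)*conj(1)]
      = (1/20)[(12) + (-4) + (2 + 2*sqrt(5)) + (4 + 4*sqrt(5)) + (2 - 2*sqrt(5)) + (4 - 4*sqrt(5)) + (0) + (-20)] = 0/20 = 0
  <chi_rho, chi_2> = (1/20)[1*(12)*conj(1) + 1*(-4)*conj(1) + 2*(1 + sqrt(5))*conj(1) + 2*(2 + 2*sqrt(5))*conj(1) + 2*(1 - sqrt(5))*conj(1) + 2*(2 - 2*sqrt(5))*conj(1) + 5*(0)*conj(-1) + 5*(-4)*conj(-1)]
      = (1/20)[(12) + (-4) + (2 + 2*sqrt(5)) + (4 + 4*sqrt(5)) + (2 - 2*sqrt(5)) + (4 - 4*sqrt(5)) + (0) + (20)] = 40/20 = 2
  <chi_rho, chi_3> = (1/20)[1*(12)*conj(1) + 1*(-4)*conj(-1) + 2*(1 + sqrt(5))*conj(-1) + 2*(2 + 2*sqrt(5))*conj(1) + 2*(1 - sqrt(5))*conj(-1) + 2*(2 - 2*sqrt(5))*conj(1) + 5*(0)*conj(1) + 5*(-4)*conj(-1)]
      = (1/20)[(12) + (4) + (-2*sqrt(5) - 2) + (4 + 4*sqrt(5)) + (-2 + 2*sqrt(5)) + (4 - 4*sqrt(5)) + (0) + (20)] = 40/20 = 2
  <chi_rho, chi_4> = (1/20)[1*(12)*conj(1) + 1*(-4)*conj(-1) + 2*(1 + sqrt(5))*conj(-1) + 2*(2 + 2*sqrt(5))*conj(1) + 2*(1 - sqrt(5))*conj(-1) + 2*(2 - 2*sqrt(5))*conj(1) + 5*(0)*conj(-1) + 5*(-4)*conj(1)]
      = (1/20)[(12) + (4) + (-2*sqrt(5) - 2) + (4 + 4*sqrt(5)) + (-2 + 2*sqrt(5)) + (4 - 4*sqrt(5)) + (0) + (-20)] = 0/20 = 0
  <chi_rho, chi_5> = (1/20)[1*(12)*conj(2) + 1*(-4)*conj(-2) + 2*(1 + sqrt(5))*conj(1/2 + sqrt(5)/2) + 2*(2 + 2*sqrt(5))*conj(-1/2 + sqrt(5)/2) + 2*(1 - sqrt(5))*conj(1/2 - sqrt(5)/2) + 2*(2 - 2*sqrt(5))*conj(-sqrt(5)/2 - 1/2) + 5*(0)*conj(0) + 5*(-4)*conj(0)]
      = (1/20)[(24) + (8) + (2*sqrt(5) + 6) + (8) + (6 - 2*sqrt(5)) + (8) + (0) + (0)] = 60/20 = 3
  <chi_rho, chi_6> = (1/20)[1*(12)*conj(2) + 1*(-4)*conj(2) + 2*(1 + sqrt(5))*conj(-1/2 + sqrt(5)/2) + 2*(2 + 2*sqrt(5))*conj(-sqrt(5)/2 - 1/2) + 2*(1 - sqrt(5))*conj(-sqrt(5)/2 - 1/2) + 2*(2 - 2*sqrt(5))*conj(-1/2 + sqrt(5)/2) + 5*(0)*conj(0) + 5*(-4)*conj(0)]
      = (1/20)[(24) + (-8) + (4) + (-12 - 4*sqrt(5)) + (4) + (-12 + 4*sqrt(5)) + (0) + (0)] = 0/20 = 0
  <chi_rho, chi_7> = (1/20)[1*(12)*conj(2) + 1*(-4)*conj(-2) + 2*(1 + sqrt(5))*conj(1/2 - sqrt(5)/2) + 2*(2 + 2*sqrt(5))*conj(-sqrt(5)/2 - 1/2) + 2*(1 - sqrt(5))*conj(1/2 + sqrt(5)/2) + 2*(2 - 2*sqrt(5))*conj(-1/2 + sqrt(5)/2) + 5*(0)*conj(0) + 5*(-4)*conj(0)]
      = (1/20)[(24) + (8) + (-4) + (-12 - 4*sqrt(5)) + (-4) + (-12 + 4*sqrt(5)) + (0) + (0)] = 0/20 = 0
  <chi_rho, chi_8> = (1/20)[1*(12)*conj(2) + 1*(-4)*conj(2) + 2*(1 + sqrt(5))*conj(-sqrt(5)/2 - 1/2) + 2*(2 + 2*sqrt(5))*conj(-1/2 + sqrt(5)/2) + 2*(1 - sqrt(5))*conj(-1/2 + sqrt(5)/2) + 2*(2 - 2*sqrt(5))*conj(-sqrt(5)/2 - 1/2) + 5*(0)*conj(0) + 5*(-4)*conj(0)]
      = (1/20)[(24) + (-8) + (-6 - 2*sqrt(5)) + (8) + (-6 + 2*sqrt(5)) + (8) + (0) + (0)] = 20/20 = 1
Dimension check: dim(rho) = sum (mult * dim) = 0*1 + 2*1 + 2*1 + 0*1 + 3*2 + 0*2 + 0*2 + 1*2 = 12 = chi_rho(e) = 12.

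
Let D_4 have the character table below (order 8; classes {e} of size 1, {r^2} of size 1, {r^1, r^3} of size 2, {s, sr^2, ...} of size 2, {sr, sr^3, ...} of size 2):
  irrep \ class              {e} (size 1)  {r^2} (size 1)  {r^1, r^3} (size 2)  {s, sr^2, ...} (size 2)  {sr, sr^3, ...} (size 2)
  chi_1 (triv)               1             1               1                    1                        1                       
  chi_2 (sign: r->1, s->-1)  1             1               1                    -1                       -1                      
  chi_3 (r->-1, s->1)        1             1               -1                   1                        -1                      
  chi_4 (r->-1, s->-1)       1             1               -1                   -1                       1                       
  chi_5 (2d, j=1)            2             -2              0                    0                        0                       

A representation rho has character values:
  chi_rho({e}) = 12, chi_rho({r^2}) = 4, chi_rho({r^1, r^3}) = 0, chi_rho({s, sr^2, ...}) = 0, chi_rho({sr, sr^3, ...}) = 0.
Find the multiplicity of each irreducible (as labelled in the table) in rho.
Multiplicities: chi_1: 2, chi_2: 2, chi_3: 2, chi_4: 2, chi_5: 2.

Explanation: Use <chi_rho, chi> = (1/|G|) sum_C |C| * chi_rho(C) * conj(chi(C)) with |G| = 8 for each irreducible chi in the table:
  <chi_rho, chi_1> = (1/8)[1*(12)*conj(1) + 1*(4)*conj(1) + 2*(0)*conj(1) + 2*(0)*conj(1) + 2*(0)*conj(1)]
      = (1/8)[(12) + (4) + (0) + (0) + (0)] = 16/8 = 2
  <chi_rho, chi_2> = (1/8)[1*(12)*conj(1) + 1*(4)*conj(1) + 2*(0)*conj(1) + 2*(0)*conj(-1) + 2*(0)*conj(-1)]
      = (1/8)[(12) + (4) + (0) + (0) + (0)] = 16/8 = 2
  <chi_rho, chi_3> = (1/8)[1*(12)*conj(1) + 1*(4)*conj(1) + 2*(0)*conj(-1) + 2*(0)*conj(1) + 2*(0)*conj(-1)]
      = (1/8)[(12) + (4) + (0) + (0) + (0)] = 16/8 = 2
  <chi_rho, chi_4> = (1/8)[1*(12)*conj(1) + 1*(4)*conj(1) + 2*(0)*conj(-1) + 2*(0)*conj(-1) + 2*(0)*conj(1)]
      = (1/8)[(12) + (4) + (0) + (0) + (0)] = 16/8 = 2
  <chi_rho, chi_5> = (1/8)[1*(12)*conj(2) + 1*(4)*conj(-2) + 2*(0)*conj(0) + 2*(0)*conj(0) + 2*(0)*conj(0)]
      = (1/8)[(24) + (-8) + (0) + (0) + (0)] = 16/8 = 2
Dimension check: dim(rho) = sum (mult * dim) = 2*1 + 2*1 + 2*1 + 2*1 + 2*2 = 12 = chi_rho(e) = 12.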